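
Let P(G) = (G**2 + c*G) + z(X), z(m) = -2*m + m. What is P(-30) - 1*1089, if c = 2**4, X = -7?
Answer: -662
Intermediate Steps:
c = 16
z(m) = -m
P(G) = 7 + G**2 + 16*G (P(G) = (G**2 + 16*G) - 1*(-7) = (G**2 + 16*G) + 7 = 7 + G**2 + 16*G)
P(-30) - 1*1089 = (7 + (-30)**2 + 16*(-30)) - 1*1089 = (7 + 900 - 480) - 1089 = 427 - 1089 = -662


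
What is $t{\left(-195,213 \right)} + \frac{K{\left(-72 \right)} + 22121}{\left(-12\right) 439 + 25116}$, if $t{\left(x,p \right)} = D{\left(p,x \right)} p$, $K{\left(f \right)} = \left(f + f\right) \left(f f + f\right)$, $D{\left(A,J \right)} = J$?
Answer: $- \frac{825100687}{19848} \approx -41571.0$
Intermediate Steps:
$K{\left(f \right)} = 2 f \left(f + f^{2}\right)$ ($K{\left(f \right)} = 2 f \left(f^{2} + f\right) = 2 f \left(f + f^{2}\right)$)
$t{\left(x,p \right)} = p x$ ($t{\left(x,p \right)} = x p = p x$)
$t{\left(-195,213 \right)} + \frac{K{\left(-72 \right)} + 22121}{\left(-12\right) 439 + 25116} = 213 \left(-195\right) + \frac{2 \left(-72\right)^{2} \left(1 - 72\right) + 22121}{\left(-12\right) 439 + 25116} = -41535 + \frac{2 \cdot 5184 \left(-71\right) + 22121}{-5268 + 25116} = -41535 + \frac{-736128 + 22121}{19848} = -41535 - \frac{714007}{19848} = - \frac{825100687}{19848}$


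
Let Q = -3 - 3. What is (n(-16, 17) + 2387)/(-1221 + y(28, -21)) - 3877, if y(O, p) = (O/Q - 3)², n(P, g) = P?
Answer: -40574759/10460 ≈ -3879.0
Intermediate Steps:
Q = -6
y(O, p) = (-3 - O/6)² (y(O, p) = (O/(-6) - 3)² = (O*(-⅙) - 3)² = (-O/6 - 3)² = (-3 - O/6)²)
(n(-16, 17) + 2387)/(-1221 + y(28, -21)) - 3877 = (-16 + 2387)/(-1221 + (18 + 28)²/36) - 3877 = 2371/(-1221 + (1/36)*46²) - 3877 = 2371/(-1221 + (1/36)*2116) - 3877 = 2371/(-1221 + 529/9) - 3877 = 2371/(-10460/9) - 3877 = 2371*(-9/10460) - 3877 = -21339/10460 - 3877 = -40574759/10460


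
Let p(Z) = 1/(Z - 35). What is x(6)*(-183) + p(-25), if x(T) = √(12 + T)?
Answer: -1/60 - 549*√2 ≈ -776.42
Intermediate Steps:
p(Z) = 1/(-35 + Z)
x(6)*(-183) + p(-25) = √(12 + 6)*(-183) + 1/(-35 - 25) = √18*(-183) + 1/(-60) = (3*√2)*(-183) - 1/60 = -549*√2 - 1/60 = -1/60 - 549*√2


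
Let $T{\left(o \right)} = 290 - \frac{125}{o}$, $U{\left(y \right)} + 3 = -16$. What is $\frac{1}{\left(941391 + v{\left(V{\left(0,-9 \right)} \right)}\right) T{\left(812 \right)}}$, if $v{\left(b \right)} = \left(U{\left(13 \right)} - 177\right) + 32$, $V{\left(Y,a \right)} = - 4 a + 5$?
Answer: $\frac{116}{31646068655} \approx 3.6655 \cdot 10^{-9}$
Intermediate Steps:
$U{\left(y \right)} = -19$ ($U{\left(y \right)} = -3 - 16 = -19$)
$V{\left(Y,a \right)} = 5 - 4 a$
$v{\left(b \right)} = -164$ ($v{\left(b \right)} = \left(-19 - 177\right) + 32 = -196 + 32 = -164$)
$\frac{1}{\left(941391 + v{\left(V{\left(0,-9 \right)} \right)}\right) T{\left(812 \right)}} = \frac{1}{\left(941391 - 164\right) \left(290 - \frac{125}{812}\right)} = \frac{1}{941227 \left(290 - \frac{125}{812}\right)} = \frac{1}{941227 \cdot \frac{235355}{812}} = \frac{1}{941227} \cdot \frac{812}{235355} = \frac{116}{31646068655}$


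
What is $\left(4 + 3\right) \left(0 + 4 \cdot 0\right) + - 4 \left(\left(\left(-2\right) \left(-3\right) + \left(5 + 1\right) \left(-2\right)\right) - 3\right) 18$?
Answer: $648$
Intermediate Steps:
$\left(4 + 3\right) \left(0 + 4 \cdot 0\right) + - 4 \left(\left(\left(-2\right) \left(-3\right) + \left(5 + 1\right) \left(-2\right)\right) - 3\right) 18 = 7 \left(0 + 0\right) + - 4 \left(\left(6 + 6 \left(-2\right)\right) - 3\right) 18 = 7 \cdot 0 + - 4 \left(\left(6 - 12\right) - 3\right) 18 = 0 + - 4 \left(-6 - 3\right) 18 = 0 + \left(-4\right) \left(-9\right) 18 = 0 + 36 \cdot 18 = 0 + 648 = 648$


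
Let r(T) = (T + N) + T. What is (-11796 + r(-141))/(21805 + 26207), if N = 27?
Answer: -4017/16004 ≈ -0.25100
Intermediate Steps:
r(T) = 27 + 2*T (r(T) = (T + 27) + T = (27 + T) + T = 27 + 2*T)
(-11796 + r(-141))/(21805 + 26207) = (-11796 + (27 + 2*(-141)))/(21805 + 26207) = (-11796 + (27 - 282))/48012 = (-11796 - 255)*(1/48012) = -12051*1/48012 = -4017/16004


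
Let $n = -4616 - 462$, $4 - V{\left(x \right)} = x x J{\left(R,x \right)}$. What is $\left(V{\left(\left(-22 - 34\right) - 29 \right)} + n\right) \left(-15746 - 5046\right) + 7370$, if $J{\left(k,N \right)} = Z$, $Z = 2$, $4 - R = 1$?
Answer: $405950378$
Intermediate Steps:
$R = 3$ ($R = 4 - 1 = 3$)
$J{\left(k,N \right)} = 2$
$V{\left(x \right)} = 4 - 2 x^{2}$ ($V{\left(x \right)} = 4 - x x 2 = 4 - x^{2} \cdot 2 = 4 - 2 x^{2}$)
$n = -5078$ ($n = -4616 - 462 = -5078$)
$\left(V{\left(\left(-22 - 34\right) - 29 \right)} + n\right) \left(-15746 - 5046\right) + 7370 = \left(\left(4 - 2 \left(\left(-22 - 34\right) - 29\right)^{2}\right) - 5078\right) \left(-15746 - 5046\right) + 7370 = \left(\left(4 - 2 \left(-56 - 29\right)^{2}\right) - 5078\right) \left(-20792\right) + 7370 = \left(\left(4 - 2 \left(-85\right)^{2}\right) - 5078\right) \left(-20792\right) + 7370 = \left(\left(4 - 14450\right) - 5078\right) \left(-20792\right) + 7370 = \left(-14446 - 5078\right) \left(-20792\right) + 7370 = \left(-19524\right) \left(-20792\right) + 7370 = 405943008 + 7370 = 405950378$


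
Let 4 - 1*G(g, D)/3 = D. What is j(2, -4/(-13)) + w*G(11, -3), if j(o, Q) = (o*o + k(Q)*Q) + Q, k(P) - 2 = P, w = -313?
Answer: -1109989/169 ≈ -6568.0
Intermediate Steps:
G(g, D) = 12 - 3*D
k(P) = 2 + P
j(o, Q) = Q + o² + Q*(2 + Q) (j(o, Q) = (o*o + (2 + Q)*Q) + Q = (o² + Q*(2 + Q)) + Q = Q + o² + Q*(2 + Q))
j(2, -4/(-13)) + w*G(11, -3) = (-4/(-13) + 2² + (-4/(-13))*(2 - 4/(-13))) - 313*(12 - 3*(-3)) = (-4*(-1/13) + 4 + (-4*(-1/13))*(2 - 4*(-1/13))) - 313*(12 + 9) = (4/13 + 4 + 4*(2 + 4/13)/13) - 313*21 = (4/13 + 4 + (4/13)*(30/13)) - 6573 = (4/13 + 4 + 120/169) - 6573 = 848/169 - 6573 = -1109989/169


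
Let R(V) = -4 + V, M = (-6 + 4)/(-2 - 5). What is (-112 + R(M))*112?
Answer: -12960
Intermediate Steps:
M = 2/7 (M = -2/(-7) = -2*(-⅐) = 2/7 ≈ 0.28571)
(-112 + R(M))*112 = (-112 + (-4 + 2/7))*112 = (-112 - 26/7)*112 = -810/7*112 = -12960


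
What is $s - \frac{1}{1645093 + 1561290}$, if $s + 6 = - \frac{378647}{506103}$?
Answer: $- \frac{576349902242}{85408423971} \approx -6.7482$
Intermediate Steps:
$s = - \frac{3415265}{506103}$ ($s = -6 - \frac{378647}{506103} = - \frac{3415265}{506103} \approx -6.7482$)
$s - \frac{1}{1645093 + 1561290} = - \frac{3415265}{506103} - \frac{1}{1645093 + 1561290} = - \frac{3415265}{506103} - \frac{1}{3206383} = - \frac{576349902242}{85408423971}$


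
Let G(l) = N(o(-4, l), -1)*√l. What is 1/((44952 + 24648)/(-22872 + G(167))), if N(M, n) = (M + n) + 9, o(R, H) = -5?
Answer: -953/2900 + √167/23200 ≈ -0.32806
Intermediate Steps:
N(M, n) = 9 + M + n
G(l) = 3*√l (G(l) = (9 - 5 - 1)*√l = 3*√l)
1/((44952 + 24648)/(-22872 + G(167))) = 1/((44952 + 24648)/(-22872 + 3*√167)) = 1/(69600/(-22872 + 3*√167)) = -953/2900 + √167/23200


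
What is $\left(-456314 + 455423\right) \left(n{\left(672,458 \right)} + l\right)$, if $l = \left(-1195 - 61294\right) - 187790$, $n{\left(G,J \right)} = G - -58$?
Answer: $222348159$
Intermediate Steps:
$n{\left(G,J \right)} = 58 + G$ ($n{\left(G,J \right)} = G + 58 = 58 + G$)
$l = -250279$ ($l = \left(-1195 - 61294\right) - 187790 = -62489 - 187790 = -250279$)
$\left(-456314 + 455423\right) \left(n{\left(672,458 \right)} + l\right) = \left(-456314 + 455423\right) \left(\left(58 + 672\right) - 250279\right) = - 891 \left(730 - 250279\right) = \left(-891\right) \left(-249549\right) = 222348159$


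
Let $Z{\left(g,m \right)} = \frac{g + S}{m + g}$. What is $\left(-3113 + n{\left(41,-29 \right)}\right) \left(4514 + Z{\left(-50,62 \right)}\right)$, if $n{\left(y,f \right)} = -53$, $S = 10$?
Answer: $- \frac{42842312}{3} \approx -1.4281 \cdot 10^{7}$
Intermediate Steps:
$Z{\left(g,m \right)} = \frac{10 + g}{g + m}$ ($Z{\left(g,m \right)} = \frac{g + 10}{m + g} = \frac{10 + g}{g + m}$)
$\left(-3113 + n{\left(41,-29 \right)}\right) \left(4514 + Z{\left(-50,62 \right)}\right) = \left(-3113 - 53\right) \left(4514 + \frac{10 - 50}{-50 + 62}\right) = - 3166 \left(4514 + \frac{1}{12} \left(-40\right)\right) = - 3166 \left(4514 - \frac{10}{3}\right) = \left(-3166\right) \frac{13532}{3} = - \frac{42842312}{3}$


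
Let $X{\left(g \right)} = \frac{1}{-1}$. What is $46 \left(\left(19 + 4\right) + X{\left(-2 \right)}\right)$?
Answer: $1012$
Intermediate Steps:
$X{\left(g \right)} = -1$
$46 \left(\left(19 + 4\right) + X{\left(-2 \right)}\right) = 46 \left(\left(19 + 4\right) - 1\right) = 46 \left(23 - 1\right) = 46 \cdot 22 = 1012$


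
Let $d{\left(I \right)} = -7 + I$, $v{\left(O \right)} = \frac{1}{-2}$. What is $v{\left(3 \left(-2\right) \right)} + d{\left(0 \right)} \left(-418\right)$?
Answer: $\frac{5851}{2} \approx 2925.5$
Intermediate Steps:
$v{\left(O \right)} = - \frac{1}{2}$
$v{\left(3 \left(-2\right) \right)} + d{\left(0 \right)} \left(-418\right) = - \frac{1}{2} + \left(-7 + 0\right) \left(-418\right) = - \frac{1}{2} - -2926 = - \frac{1}{2} + 2926 = \frac{5851}{2}$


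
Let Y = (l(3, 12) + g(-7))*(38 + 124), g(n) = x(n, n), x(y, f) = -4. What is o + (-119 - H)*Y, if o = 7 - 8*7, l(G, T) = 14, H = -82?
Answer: -59989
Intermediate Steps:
o = -49 (o = 7 - 56 = -49)
g(n) = -4
Y = 1620 (Y = (14 - 4)*(38 + 124) = 10*162 = 1620)
o + (-119 - H)*Y = -49 + (-119 - 1*(-82))*1620 = -49 + (-119 + 82)*1620 = -49 - 37*1620 = -49 - 59940 = -59989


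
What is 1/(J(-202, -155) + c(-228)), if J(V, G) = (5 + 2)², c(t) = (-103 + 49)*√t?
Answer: 49/667249 + 108*I*√57/667249 ≈ 7.3436e-5 + 0.001222*I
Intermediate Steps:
c(t) = -54*√t
J(V, G) = 49 (J(V, G) = 7² = 49)
1/(J(-202, -155) + c(-228)) = 1/(49 - 108*I*√57)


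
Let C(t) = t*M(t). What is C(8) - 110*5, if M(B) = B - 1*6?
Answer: -534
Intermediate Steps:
M(B) = -6 + B (M(B) = B - 6 = -6 + B)
C(t) = t*(-6 + t)
C(8) - 110*5 = 8*(-6 + 8) - 110*5 = 8*2 - 550 = 16 - 550 = -534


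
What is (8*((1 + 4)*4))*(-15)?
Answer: -2400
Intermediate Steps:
(8*((1 + 4)*4))*(-15) = (8*(5*4))*(-15) = (8*20)*(-15) = 160*(-15) = -2400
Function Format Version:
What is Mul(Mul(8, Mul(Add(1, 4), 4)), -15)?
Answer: -2400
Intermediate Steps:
Mul(Mul(8, Mul(Add(1, 4), 4)), -15) = Mul(Mul(8, Mul(5, 4)), -15) = Mul(Mul(8, 20), -15) = Mul(160, -15) = -2400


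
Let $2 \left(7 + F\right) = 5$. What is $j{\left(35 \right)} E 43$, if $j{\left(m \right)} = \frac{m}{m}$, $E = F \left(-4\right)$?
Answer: $774$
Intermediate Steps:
$F = - \frac{9}{2}$ ($F = -7 + \frac{1}{2} \cdot 5 = -7 + \frac{5}{2} = - \frac{9}{2} \approx -4.5$)
$E = 18$ ($E = \left(- \frac{9}{2}\right) \left(-4\right) = 18$)
$j{\left(m \right)} = 1$
$j{\left(35 \right)} E 43 = 1 \cdot 18 \cdot 43 = 1 \cdot 774 = 774$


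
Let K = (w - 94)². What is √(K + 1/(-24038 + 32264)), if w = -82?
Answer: √232895039378/2742 ≈ 176.00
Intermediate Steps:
K = 30976 (K = (-82 - 94)² = (-176)² = 30976)
√(K + 1/(-24038 + 32264)) = √(30976 + 1/(-24038 + 32264)) = √(30976 + 1/8226) = √(254808577/8226) = √232895039378/2742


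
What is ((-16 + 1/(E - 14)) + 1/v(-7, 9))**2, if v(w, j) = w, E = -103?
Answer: 174979984/670761 ≈ 260.87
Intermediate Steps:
((-16 + 1/(E - 14)) + 1/v(-7, 9))**2 = ((-16 + 1/(-103 - 14)) + 1/(-7))**2 = ((-16 + 1/(-117)) - 1/7)**2 = ((-16 - 1/117) - 1/7)**2 = (-1873/117 - 1/7)**2 = (-13228/819)**2 = 174979984/670761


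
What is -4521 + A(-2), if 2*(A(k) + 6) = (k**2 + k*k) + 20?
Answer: -4513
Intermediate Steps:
A(k) = 4 + k**2 (A(k) = -6 + ((k**2 + k*k) + 20)/2 = -6 + ((k**2 + k**2) + 20)/2 = -6 + (2*k**2 + 20)/2 = -6 + (20 + 2*k**2)/2 = -6 + (10 + k**2) = 4 + k**2)
-4521 + A(-2) = -4521 + (4 + (-2)**2) = -4521 + (4 + 4) = -4521 + 8 = -4513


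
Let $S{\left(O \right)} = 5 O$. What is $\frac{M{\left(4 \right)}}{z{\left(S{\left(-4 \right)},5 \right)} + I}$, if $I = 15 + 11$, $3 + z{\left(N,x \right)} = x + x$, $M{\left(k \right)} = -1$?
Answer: $- \frac{1}{33} \approx -0.030303$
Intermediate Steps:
$z{\left(N,x \right)} = -3 + 2 x$ ($z{\left(N,x \right)} = -3 + \left(x + x\right) = -3 + 2 x$)
$I = 26$
$\frac{M{\left(4 \right)}}{z{\left(S{\left(-4 \right)},5 \right)} + I} = \frac{1}{\left(-3 + 2 \cdot 5\right) + 26} \left(-1\right) = \frac{1}{\left(-3 + 10\right) + 26} \left(-1\right) = \frac{1}{7 + 26} \left(-1\right) = \frac{1}{33} \left(-1\right) = - \frac{1}{33}$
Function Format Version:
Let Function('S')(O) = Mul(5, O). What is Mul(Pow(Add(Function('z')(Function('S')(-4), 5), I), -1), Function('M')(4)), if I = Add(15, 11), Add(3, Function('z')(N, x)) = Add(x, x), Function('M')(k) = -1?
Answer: Rational(-1, 33) ≈ -0.030303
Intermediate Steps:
Function('z')(N, x) = Add(-3, Mul(2, x)) (Function('z')(N, x) = Add(-3, Add(x, x)) = Add(-3, Mul(2, x)))
I = 26
Mul(Pow(Add(Function('z')(Function('S')(-4), 5), I), -1), Function('M')(4)) = Mul(Pow(Add(Add(-3, Mul(2, 5)), 26), -1), -1) = Mul(Pow(Add(Add(-3, 10), 26), -1), -1) = Mul(Pow(Add(7, 26), -1), -1) = Mul(Pow(33, -1), -1) = Mul(Rational(1, 33), -1) = Rational(-1, 33)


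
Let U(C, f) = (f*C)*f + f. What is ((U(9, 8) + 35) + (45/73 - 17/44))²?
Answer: 3955989727089/10316944 ≈ 3.8345e+5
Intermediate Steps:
U(C, f) = f + C*f² (U(C, f) = (C*f)*f + f = C*f² + f = f + C*f²)
((U(9, 8) + 35) + (45/73 - 17/44))² = ((8*(1 + 9*8) + 35) + (45/73 - 17/44))² = ((8*(1 + 72) + 35) + (45*(1/73) - 17*1/44))² = ((8*73 + 35) + (45/73 - 17/44))² = ((584 + 35) + 739/3212)² = (619 + 739/3212)² = (1988967/3212)² = 3955989727089/10316944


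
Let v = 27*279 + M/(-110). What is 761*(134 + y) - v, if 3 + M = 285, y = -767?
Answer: -26908389/55 ≈ -4.8924e+5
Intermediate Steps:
M = 282 (M = -3 + 285 = 282)
v = 414174/55 (v = 27*279 + 282/(-110) = 7533 + 282*(-1/110) = 7533 - 141/55 = 414174/55 ≈ 7530.4)
761*(134 + y) - v = 761*(134 - 767) - 1*414174/55 = 761*(-633) - 414174/55 = -481713 - 414174/55 = -26908389/55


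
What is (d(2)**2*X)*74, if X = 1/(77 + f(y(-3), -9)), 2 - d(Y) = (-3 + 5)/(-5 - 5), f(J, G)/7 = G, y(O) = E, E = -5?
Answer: 4477/175 ≈ 25.583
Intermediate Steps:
y(O) = -5
f(J, G) = 7*G
d(Y) = 11/5 (d(Y) = 2 - (-3 + 5)/(-5 - 5) = 2 - 2/(-10) = 2 - 2*(-1)/10 = 2 - 1*(-1/5) = 2 + 1/5 = 11/5)
X = 1/14 (X = 1/(77 + 7*(-9)) = 1/(77 - 63) = 1/14 ≈ 0.071429)
(d(2)**2*X)*74 = ((11/5)**2*(1/14))*74 = ((121/25)*(1/14))*74 = (121/350)*74 = 4477/175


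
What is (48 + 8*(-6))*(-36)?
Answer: 0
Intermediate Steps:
(48 + 8*(-6))*(-36) = (48 - 48)*(-36) = 0*(-36) = 0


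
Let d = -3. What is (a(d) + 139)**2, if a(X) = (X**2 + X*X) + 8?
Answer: 27225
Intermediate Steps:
a(X) = 8 + 2*X**2 (a(X) = (X**2 + X**2) + 8 = 2*X**2 + 8 = 8 + 2*X**2)
(a(d) + 139)**2 = ((8 + 2*(-3)**2) + 139)**2 = ((8 + 2*9) + 139)**2 = ((8 + 18) + 139)**2 = (26 + 139)**2 = 165**2 = 27225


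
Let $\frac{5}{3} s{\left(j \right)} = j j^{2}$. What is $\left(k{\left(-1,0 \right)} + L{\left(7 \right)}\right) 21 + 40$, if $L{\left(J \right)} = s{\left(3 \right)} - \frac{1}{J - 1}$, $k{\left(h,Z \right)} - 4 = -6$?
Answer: $\frac{3347}{10} \approx 334.7$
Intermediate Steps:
$k{\left(h,Z \right)} = -2$ ($k{\left(h,Z \right)} = 4 - 6 = -2$)
$s{\left(j \right)} = \frac{3 j^{3}}{5}$ ($s{\left(j \right)} = \frac{3 j j^{2}}{5} = \frac{3 j^{3}}{5}$)
$L{\left(J \right)} = \frac{81}{5} - \frac{1}{-1 + J}$ ($L{\left(J \right)} = \frac{3 \cdot 3^{3}}{5} - \frac{1}{J - 1} = \frac{3}{5} \cdot 27 - \frac{1}{-1 + J} = \frac{81}{5} - \frac{1}{-1 + J}$)
$\left(k{\left(-1,0 \right)} + L{\left(7 \right)}\right) 21 + 40 = \left(-2 + \frac{-86 + 81 \cdot 7}{5 \left(-1 + 7\right)}\right) 21 + 40 = \left(-2 + \frac{-86 + 567}{5 \cdot 6}\right) 21 + 40 = \left(-2 + \frac{1}{5} \cdot \frac{1}{6} \cdot 481\right) 21 + 40 = \left(-2 + \frac{481}{30}\right) 21 + 40 = \frac{421}{30} \cdot 21 + 40 = \frac{2947}{10} + 40 = \frac{3347}{10}$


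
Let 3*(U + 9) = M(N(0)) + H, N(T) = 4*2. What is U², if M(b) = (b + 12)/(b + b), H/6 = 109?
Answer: 6315169/144 ≈ 43855.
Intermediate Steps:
N(T) = 8
H = 654 (H = 6*109 = 654)
M(b) = (12 + b)/(2*b) (M(b) = (12 + b)/((2*b)) = (12 + b)*(1/(2*b)) = (12 + b)/(2*b))
U = 2513/12 (U = -9 + ((½)*(12 + 8)/8 + 654)/3 = -9 + ((½)*(⅛)*20 + 654)/3 = -9 + (5/4 + 654)/3 = -9 + (⅓)*(2621/4) = -9 + 2621/12 = 2513/12 ≈ 209.42)
U² = (2513/12)² = 6315169/144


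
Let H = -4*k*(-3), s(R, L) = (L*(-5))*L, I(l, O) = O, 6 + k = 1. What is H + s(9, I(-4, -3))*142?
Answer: -6450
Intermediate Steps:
k = -5 (k = -6 + 1 = -5)
s(R, L) = -5*L² (s(R, L) = (-5*L)*L = -5*L²)
H = -60 (H = -4*(-5)*(-3) = 20*(-3) = -60)
H + s(9, I(-4, -3))*142 = -60 - 5*(-3)²*142 = -60 - 5*9*142 = -60 - 45*142 = -60 - 6390 = -6450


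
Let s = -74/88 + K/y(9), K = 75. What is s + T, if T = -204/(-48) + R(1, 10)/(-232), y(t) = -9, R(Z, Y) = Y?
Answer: -19015/3828 ≈ -4.9673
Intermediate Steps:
s = -1211/132 (s = -74/88 + 75/(-9) = -74*1/88 + 75*(-1/9) = -37/44 - 25/3 = -1211/132 ≈ -9.1742)
T = 122/29 (T = -204/(-48) + 10/(-232) = -204*(-1/48) + 10*(-1/232) = 17/4 - 5/116 = 122/29 ≈ 4.2069)
s + T = -1211/132 + 122/29 = -19015/3828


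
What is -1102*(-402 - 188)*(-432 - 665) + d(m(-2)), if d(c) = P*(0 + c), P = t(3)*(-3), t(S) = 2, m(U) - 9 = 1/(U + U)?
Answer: -1426495025/2 ≈ -7.1325e+8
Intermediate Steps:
m(U) = 9 + 1/(2*U) (m(U) = 9 + 1/(U + U) = 9 + 1/(2*U))
P = -6 (P = 2*(-3) = -6)
d(c) = -6*c (d(c) = -6*(0 + c) = -6*c)
-1102*(-402 - 188)*(-432 - 665) + d(m(-2)) = -1102*(-402 - 188)*(-432 - 665) - 6*(9 + (1/2)/(-2)) = -(-650180)*(-1097) - 6*(9 + (1/2)*(-1/2)) = -1102*647230 - 6*(9 - 1/4) = -713247460 - 6*35/4 = -713247460 - 105/2 = -1426495025/2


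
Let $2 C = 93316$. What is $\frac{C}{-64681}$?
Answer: $- \frac{46658}{64681} \approx -0.72136$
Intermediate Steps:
$C = 46658$ ($C = \frac{1}{2} \cdot 93316 = 46658$)
$\frac{C}{-64681} = \frac{46658}{-64681} = 46658 \left(- \frac{1}{64681}\right) = - \frac{46658}{64681}$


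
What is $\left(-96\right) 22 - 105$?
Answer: $-2217$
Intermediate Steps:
$\left(-96\right) 22 - 105 = -2112 - 105 = -2217$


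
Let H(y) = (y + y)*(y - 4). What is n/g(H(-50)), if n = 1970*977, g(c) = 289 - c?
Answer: -1924690/5111 ≈ -376.58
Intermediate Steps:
H(y) = 2*y*(-4 + y) (H(y) = (2*y)*(-4 + y) = 2*y*(-4 + y))
n = 1924690
n/g(H(-50)) = 1924690/(289 - 2*(-50)*(-4 - 50)) = 1924690/(289 - 2*(-50)*(-54)) = 1924690/(289 - 1*5400) = 1924690/(289 - 5400) = 1924690/(-5111) = 1924690*(-1/5111) = -1924690/5111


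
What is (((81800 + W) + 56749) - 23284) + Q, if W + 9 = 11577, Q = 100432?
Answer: 227265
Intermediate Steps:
W = 11568 (W = -9 + 11577 = 11568)
(((81800 + W) + 56749) - 23284) + Q = (((81800 + 11568) + 56749) - 23284) + 100432 = ((93368 + 56749) - 23284) + 100432 = (150117 - 23284) + 100432 = 126833 + 100432 = 227265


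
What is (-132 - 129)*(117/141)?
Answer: -10179/47 ≈ -216.57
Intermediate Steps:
(-132 - 129)*(117/141) = -30537/141 = -261*39/47 = -10179/47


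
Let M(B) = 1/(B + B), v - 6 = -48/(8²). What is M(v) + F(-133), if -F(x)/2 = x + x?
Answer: 11174/21 ≈ 532.10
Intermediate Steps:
F(x) = -4*x (F(x) = -2*(x + x) = -4*x)
v = 21/4 (v = 6 - 48/(8²) = 6 - 48/64 = 6 - 48*1/64 = 6 - ¾ = 21/4 ≈ 5.2500)
M(B) = 1/(2*B)
M(v) + F(-133) = 1/(2*(21/4)) - 4*(-133) = (½)*(4/21) + 532 = 2/21 + 532 = 11174/21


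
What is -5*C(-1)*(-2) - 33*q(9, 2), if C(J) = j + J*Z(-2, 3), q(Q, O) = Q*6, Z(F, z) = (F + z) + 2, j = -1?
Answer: -1822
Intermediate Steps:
Z(F, z) = 2 + F + z
q(Q, O) = 6*Q
C(J) = -1 + 3*J (C(J) = -1 + J*(2 - 2 + 3) = -1 + J*3 = -1 + 3*J)
-5*C(-1)*(-2) - 33*q(9, 2) = -5*(-1 + 3*(-1))*(-2) - 198*9 = -5*(-1 - 3)*(-2) - 33*54 = -5*(-4)*(-2) - 1782 = 20*(-2) - 1782 = -40 - 1782 = -1822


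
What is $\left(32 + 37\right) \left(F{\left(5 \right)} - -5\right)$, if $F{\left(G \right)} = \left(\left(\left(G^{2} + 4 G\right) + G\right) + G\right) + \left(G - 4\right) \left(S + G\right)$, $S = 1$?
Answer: $4554$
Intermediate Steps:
$F{\left(G \right)} = G^{2} + 6 G + \left(1 + G\right) \left(-4 + G\right)$ ($F{\left(G \right)} = \left(\left(\left(G^{2} + 4 G\right) + G\right) + G\right) + \left(G - 4\right) \left(1 + G\right) = \left(\left(G^{2} + 5 G\right) + G\right) + \left(-4 + G\right) \left(1 + G\right) = \left(G^{2} + 6 G\right) + \left(1 + G\right) \left(-4 + G\right) = G^{2} + 6 G + \left(1 + G\right) \left(-4 + G\right)$)
$\left(32 + 37\right) \left(F{\left(5 \right)} - -5\right) = \left(32 + 37\right) \left(\left(-4 + 2 \cdot 5^{2} + 3 \cdot 5\right) - -5\right) = 69 \left(\left(-4 + 2 \cdot 25 + 15\right) + 5\right) = 69 \left(\left(-4 + 50 + 15\right) + 5\right) = 69 \left(61 + 5\right) = 69 \cdot 66 = 4554$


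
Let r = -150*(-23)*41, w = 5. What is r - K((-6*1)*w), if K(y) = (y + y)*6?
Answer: 141810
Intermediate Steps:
r = 141450 (r = 3450*41 = 141450)
K(y) = 12*y (K(y) = (2*y)*6 = 12*y)
r - K((-6*1)*w) = 141450 - 12*-6*1*5 = 141450 - 12*(-6*5) = 141450 - 12*(-30) = 141450 - 1*(-360) = 141450 + 360 = 141810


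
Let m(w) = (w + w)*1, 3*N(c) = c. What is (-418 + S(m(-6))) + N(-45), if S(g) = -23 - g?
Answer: -444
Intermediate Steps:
N(c) = c/3
m(w) = 2*w (m(w) = (2*w)*1 = 2*w)
(-418 + S(m(-6))) + N(-45) = (-418 + (-23 - 2*(-6))) + (⅓)*(-45) = (-418 + (-23 - 1*(-12))) - 15 = (-418 + (-23 + 12)) - 15 = (-418 - 11) - 15 = -429 - 15 = -444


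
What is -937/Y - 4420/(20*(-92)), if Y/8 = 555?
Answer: 223759/102120 ≈ 2.1911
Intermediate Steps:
Y = 4440 (Y = 8*555 = 4440)
-937/Y - 4420/(20*(-92)) = -937/4440 - 4420/(20*(-92)) = -937*1/4440 - 4420/(-1840) = -937/4440 - 4420*(-1/1840) = -937/4440 + 221/92 = 223759/102120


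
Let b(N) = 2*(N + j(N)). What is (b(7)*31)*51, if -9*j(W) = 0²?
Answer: 22134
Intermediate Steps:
j(W) = 0 (j(W) = -⅑*0² = -⅑*0 = 0)
b(N) = 2*N (b(N) = 2*(N + 0) = 2*N)
(b(7)*31)*51 = ((2*7)*31)*51 = (14*31)*51 = 434*51 = 22134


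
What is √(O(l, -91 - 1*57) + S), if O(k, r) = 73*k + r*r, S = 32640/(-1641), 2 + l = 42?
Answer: 2*√1855403214/547 ≈ 157.49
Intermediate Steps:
l = 40 (l = -2 + 42 = 40)
S = -10880/547 (S = 32640*(-1/1641) = -10880/547 ≈ -19.890)
O(k, r) = r² + 73*k (O(k, r) = 73*k + r² = r² + 73*k)
√(O(l, -91 - 1*57) + S) = √(((-91 - 1*57)² + 73*40) - 10880/547) = √(((-91 - 57)² + 2920) - 10880/547) = √(((-148)² + 2920) - 10880/547) = √((21904 + 2920) - 10880/547) = √(24824 - 10880/547) = √(13567848/547) = 2*√1855403214/547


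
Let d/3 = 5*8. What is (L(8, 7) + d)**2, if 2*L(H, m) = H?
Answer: 15376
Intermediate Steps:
L(H, m) = H/2
d = 120 (d = 3*(5*8) = 3*40 = 120)
(L(8, 7) + d)**2 = ((1/2)*8 + 120)**2 = (4 + 120)**2 = 124**2 = 15376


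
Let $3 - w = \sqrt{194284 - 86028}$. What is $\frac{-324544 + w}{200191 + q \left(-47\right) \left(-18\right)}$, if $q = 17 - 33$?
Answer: $- \frac{46363}{26665} - \frac{4 \sqrt{6766}}{186655} \approx -1.7405$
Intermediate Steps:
$q = -16$ ($q = 17 - 33 = -16$)
$w = 3 - 4 \sqrt{6766}$ ($w = 3 - \sqrt{194284 - 86028} = 3 - \sqrt{108256} = 3 - 4 \sqrt{6766} \approx -326.02$)
$\frac{-324544 + w}{200191 + q \left(-47\right) \left(-18\right)} = \frac{-324544 + \left(3 - 4 \sqrt{6766}\right)}{200191 + \left(-16\right) \left(-47\right) \left(-18\right)} = \frac{-324541 - 4 \sqrt{6766}}{200191 + 752 \left(-18\right)} = \frac{-324541 - 4 \sqrt{6766}}{200191 - 13536} = \frac{-324541 - 4 \sqrt{6766}}{186655} = \left(-324541 - 4 \sqrt{6766}\right) \frac{1}{186655} = - \frac{46363}{26665} - \frac{4 \sqrt{6766}}{186655}$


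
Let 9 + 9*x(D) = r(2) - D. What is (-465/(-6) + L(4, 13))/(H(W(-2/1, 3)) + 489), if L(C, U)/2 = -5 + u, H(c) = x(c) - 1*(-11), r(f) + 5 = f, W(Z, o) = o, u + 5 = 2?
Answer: 369/2990 ≈ 0.12341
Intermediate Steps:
u = -3 (u = -5 + 2 = -3)
r(f) = -5 + f
x(D) = -4/3 - D/9 (x(D) = -1 + ((-5 + 2) - D)/9 = -1 + (-3 - D)/9 = -1 + (-⅓ - D/9) = -4/3 - D/9)
H(c) = 29/3 - c/9 (H(c) = (-4/3 - c/9) - 1*(-11) = (-4/3 - c/9) + 11 = 29/3 - c/9)
L(C, U) = -16 (L(C, U) = 2*(-5 - 3) = 2*(-8) = -16)
(-465/(-6) + L(4, 13))/(H(W(-2/1, 3)) + 489) = (-465/(-6) - 16)/((29/3 - ⅑*3) + 489) = (-465*(-⅙) - 16)/((29/3 - ⅓) + 489) = (155/2 - 16)/(28/3 + 489) = 123/(2*(1495/3)) = (123/2)*(3/1495) = 369/2990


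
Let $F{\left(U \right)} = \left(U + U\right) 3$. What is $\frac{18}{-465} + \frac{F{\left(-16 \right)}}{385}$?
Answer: $- \frac{3438}{11935} \approx -0.28806$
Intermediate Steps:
$F{\left(U \right)} = 6 U$ ($F{\left(U \right)} = 2 U 3 = 6 U$)
$\frac{18}{-465} + \frac{F{\left(-16 \right)}}{385} = \frac{18}{-465} + \frac{6 \left(-16\right)}{385} = 18 \left(- \frac{1}{465}\right) - \frac{96}{385} = - \frac{6}{155} - \frac{96}{385} = - \frac{3438}{11935}$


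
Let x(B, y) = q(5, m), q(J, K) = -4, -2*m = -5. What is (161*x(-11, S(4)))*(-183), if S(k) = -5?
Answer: 117852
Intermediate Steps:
m = 5/2 (m = -1/2*(-5) = 5/2 ≈ 2.5000)
x(B, y) = -4
(161*x(-11, S(4)))*(-183) = (161*(-4))*(-183) = -644*(-183) = 117852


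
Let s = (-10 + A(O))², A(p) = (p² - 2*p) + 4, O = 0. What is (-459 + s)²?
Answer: 178929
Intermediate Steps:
A(p) = 4 + p² - 2*p
s = 36 (s = (-10 + (4 + 0² - 2*0))² = (-10 + (4 + 0 + 0))² = (-10 + 4)² = (-6)² = 36)
(-459 + s)² = (-459 + 36)² = (-423)² = 178929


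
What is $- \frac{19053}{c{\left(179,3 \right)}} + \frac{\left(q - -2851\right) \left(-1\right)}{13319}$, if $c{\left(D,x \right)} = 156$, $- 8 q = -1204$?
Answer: $- \frac{84745047}{692588} \approx -122.36$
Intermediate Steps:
$q = \frac{301}{2}$ ($q = \left(- \frac{1}{8}\right) \left(-1204\right) = \frac{301}{2} \approx 150.5$)
$- \frac{19053}{c{\left(179,3 \right)}} + \frac{\left(q - -2851\right) \left(-1\right)}{13319} = - \frac{19053}{156} + \frac{\left(\frac{301}{2} - -2851\right) \left(-1\right)}{13319} = \left(-19053\right) \frac{1}{156} + \left(\frac{301}{2} + 2851\right) \left(-1\right) \frac{1}{13319} = - \frac{6351}{52} + \frac{6003}{2} \left(-1\right) \frac{1}{13319} = - \frac{6351}{52} - \frac{6003}{26638} = - \frac{84745047}{692588}$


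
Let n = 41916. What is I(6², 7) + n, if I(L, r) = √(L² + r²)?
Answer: 41916 + √1345 ≈ 41953.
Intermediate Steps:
I(6², 7) + n = √((6²)² + 7²) + 41916 = √(36² + 49) + 41916 = √(1296 + 49) + 41916 = √1345 + 41916 = 41916 + √1345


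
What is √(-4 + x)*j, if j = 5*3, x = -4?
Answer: 30*I*√2 ≈ 42.426*I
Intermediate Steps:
j = 15
√(-4 + x)*j = √(-4 - 4)*15 = √(-8)*15 = (2*I*√2)*15 = 30*I*√2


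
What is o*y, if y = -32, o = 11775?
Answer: -376800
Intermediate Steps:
o*y = 11775*(-32) = -376800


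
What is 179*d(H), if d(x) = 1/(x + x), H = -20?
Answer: -179/40 ≈ -4.4750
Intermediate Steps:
d(x) = 1/(2*x)
179*d(H) = 179*((½)/(-20)) = 179*((½)*(-1/20)) = 179*(-1/40) = -179/40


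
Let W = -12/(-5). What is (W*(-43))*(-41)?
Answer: 21156/5 ≈ 4231.2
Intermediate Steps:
W = 12/5 (W = -12*(-⅕) = 12/5 ≈ 2.4000)
(W*(-43))*(-41) = ((12/5)*(-43))*(-41) = -516/5*(-41) = 21156/5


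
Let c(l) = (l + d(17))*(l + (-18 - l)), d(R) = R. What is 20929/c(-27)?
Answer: 20929/180 ≈ 116.27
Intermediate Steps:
c(l) = -306 - 18*l (c(l) = (l + 17)*(l + (-18 - l)) = (17 + l)*(-18) = -306 - 18*l)
20929/c(-27) = 20929/(-306 - 18*(-27)) = 20929/(-306 + 486) = 20929/180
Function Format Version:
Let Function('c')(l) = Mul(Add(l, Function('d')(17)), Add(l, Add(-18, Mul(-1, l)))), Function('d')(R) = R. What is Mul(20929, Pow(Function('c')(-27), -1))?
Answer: Rational(20929, 180) ≈ 116.27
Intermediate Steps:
Function('c')(l) = Add(-306, Mul(-18, l)) (Function('c')(l) = Mul(Add(l, 17), Add(l, Add(-18, Mul(-1, l)))) = Mul(Add(17, l), -18) = Add(-306, Mul(-18, l)))
Mul(20929, Pow(Function('c')(-27), -1)) = Mul(20929, Pow(Add(-306, Mul(-18, -27)), -1)) = Mul(20929, Pow(Add(-306, 486), -1)) = Mul(20929, Pow(180, -1)) = Mul(20929, Rational(1, 180)) = Rational(20929, 180)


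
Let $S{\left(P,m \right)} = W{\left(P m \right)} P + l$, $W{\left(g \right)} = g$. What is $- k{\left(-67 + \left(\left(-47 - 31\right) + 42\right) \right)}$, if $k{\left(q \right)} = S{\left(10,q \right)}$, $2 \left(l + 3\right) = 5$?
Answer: $\frac{20601}{2} \approx 10301.0$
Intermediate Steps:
$l = - \frac{1}{2}$ ($l = -3 + \frac{1}{2} \cdot 5 = -3 + \frac{5}{2} = - \frac{1}{2} \approx -0.5$)
$S{\left(P,m \right)} = - \frac{1}{2} + m P^{2}$ ($S{\left(P,m \right)} = P m P - \frac{1}{2} = m P^{2} - \frac{1}{2} = - \frac{1}{2} + m P^{2}$)
$k{\left(q \right)} = - \frac{1}{2} + 100 q$ ($k{\left(q \right)} = - \frac{1}{2} + q 10^{2} = - \frac{1}{2} + q 100 = - \frac{1}{2} + 100 q$)
$- k{\left(-67 + \left(\left(-47 - 31\right) + 42\right) \right)} = - (- \frac{1}{2} + 100 \left(-67 + \left(\left(-47 - 31\right) + 42\right)\right)) = - (- \frac{1}{2} + 100 \left(-67 + \left(-78 + 42\right)\right)) = - (- \frac{1}{2} + 100 \left(-67 - 36\right)) = - (- \frac{1}{2} + 100 \left(-103\right)) = - (- \frac{1}{2} - 10300) = \left(-1\right) \left(- \frac{20601}{2}\right) = \frac{20601}{2}$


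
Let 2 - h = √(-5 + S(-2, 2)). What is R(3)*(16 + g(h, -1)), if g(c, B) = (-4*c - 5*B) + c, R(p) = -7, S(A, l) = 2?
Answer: -105 - 21*I*√3 ≈ -105.0 - 36.373*I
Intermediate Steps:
h = 2 - I*√3 (h = 2 - √(-5 + 2) = 2 - √(-3) = 2 - I*√3 ≈ 2.0 - 1.732*I)
g(c, B) = -5*B - 3*c (g(c, B) = (-5*B - 4*c) + c = -5*B - 3*c)
R(3)*(16 + g(h, -1)) = -7*(16 + (-5*(-1) - 3*(2 - I*√3))) = -7*(16 + (5 + (-6 + 3*I*√3))) = -7*(16 + (-1 + 3*I*√3)) = -7*(15 + 3*I*√3) = -105 - 21*I*√3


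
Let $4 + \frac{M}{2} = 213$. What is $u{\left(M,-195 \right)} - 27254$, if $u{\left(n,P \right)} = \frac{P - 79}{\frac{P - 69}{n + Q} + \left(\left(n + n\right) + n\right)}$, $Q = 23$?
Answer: $- \frac{2510794889}{92125} \approx -27254.0$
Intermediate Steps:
$M = 418$ ($M = -8 + 2 \cdot 213 = -8 + 426 = 418$)
$u{\left(n,P \right)} = \frac{-79 + P}{3 n + \frac{-69 + P}{23 + n}}$ ($u{\left(n,P \right)} = \frac{P - 79}{\frac{P - 69}{n + 23} + \left(\left(n + n\right) + n\right)} = \frac{-79 + P}{\frac{-69 + P}{23 + n} + \left(2 n + n\right)} = \frac{-79 + P}{\frac{-69 + P}{23 + n} + 3 n} = \frac{-79 + P}{3 n + \frac{-69 + P}{23 + n}}$)
$u{\left(M,-195 \right)} - 27254 = \frac{-1817 - 33022 + 23 \left(-195\right) - 81510}{-69 - 195 + 3 \cdot 418^{2} + 69 \cdot 418} - 27254 = \frac{-1817 - 33022 - 4485 - 81510}{-69 - 195 + 3 \cdot 174724 + 28842} - 27254 = \frac{1}{-69 - 195 + 524172 + 28842} \left(-120834\right) - 27254 = \frac{1}{552750} \left(-120834\right) - 27254 = - \frac{20139}{92125} - 27254 = - \frac{2510794889}{92125}$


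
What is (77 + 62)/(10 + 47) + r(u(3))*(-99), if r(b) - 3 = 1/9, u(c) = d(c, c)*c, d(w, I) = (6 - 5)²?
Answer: -17417/57 ≈ -305.56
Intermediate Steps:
d(w, I) = 1 (d(w, I) = 1² = 1)
u(c) = c (u(c) = 1*c = c)
r(b) = 28/9 (r(b) = 3 + 1/9 = 3 + ⅑ = 28/9)
(77 + 62)/(10 + 47) + r(u(3))*(-99) = (77 + 62)/(10 + 47) + (28/9)*(-99) = 139/57 - 308 = -17417/57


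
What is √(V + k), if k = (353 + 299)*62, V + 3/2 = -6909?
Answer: √134054/2 ≈ 183.07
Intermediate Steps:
V = -13821/2 (V = -3/2 - 6909 = -13821/2 ≈ -6910.5)
k = 40424 (k = 652*62 = 40424)
√(V + k) = √(-13821/2 + 40424) = √(67027/2) = √134054/2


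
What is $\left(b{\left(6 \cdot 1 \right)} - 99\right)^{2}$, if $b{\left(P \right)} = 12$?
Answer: $7569$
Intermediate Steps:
$\left(b{\left(6 \cdot 1 \right)} - 99\right)^{2} = \left(12 - 99\right)^{2} = \left(-87\right)^{2} = 7569$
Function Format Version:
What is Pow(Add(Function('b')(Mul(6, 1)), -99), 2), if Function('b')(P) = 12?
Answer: 7569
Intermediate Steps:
Pow(Add(Function('b')(Mul(6, 1)), -99), 2) = Pow(Add(12, -99), 2) = Pow(-87, 2) = 7569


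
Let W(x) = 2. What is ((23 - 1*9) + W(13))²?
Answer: 256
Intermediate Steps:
((23 - 1*9) + W(13))² = ((23 - 1*9) + 2)² = ((23 - 9) + 2)² = (14 + 2)² = 16² = 256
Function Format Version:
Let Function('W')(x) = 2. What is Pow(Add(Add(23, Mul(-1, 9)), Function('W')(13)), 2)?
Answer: 256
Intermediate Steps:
Pow(Add(Add(23, Mul(-1, 9)), Function('W')(13)), 2) = Pow(Add(Add(23, Mul(-1, 9)), 2), 2) = Pow(Add(Add(23, -9), 2), 2) = Pow(Add(14, 2), 2) = Pow(16, 2) = 256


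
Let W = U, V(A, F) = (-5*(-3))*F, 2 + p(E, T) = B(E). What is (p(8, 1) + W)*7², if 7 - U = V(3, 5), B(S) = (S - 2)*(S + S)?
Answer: 1274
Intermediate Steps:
B(S) = 2*S*(-2 + S) (B(S) = (-2 + S)*(2*S) = 2*S*(-2 + S))
p(E, T) = -2 + 2*E*(-2 + E)
V(A, F) = 15*F
U = -68 (U = 7 - 15*5 = 7 - 1*75 = 7 - 75 = -68)
W = -68
(p(8, 1) + W)*7² = ((-2 + 2*8*(-2 + 8)) - 68)*7² = ((-2 + 2*8*6) - 68)*49 = ((-2 + 96) - 68)*49 = (94 - 68)*49 = 26*49 = 1274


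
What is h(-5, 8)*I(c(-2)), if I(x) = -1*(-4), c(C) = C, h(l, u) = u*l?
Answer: -160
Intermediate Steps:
h(l, u) = l*u
I(x) = 4
h(-5, 8)*I(c(-2)) = -5*8*4 = -40*4 = -160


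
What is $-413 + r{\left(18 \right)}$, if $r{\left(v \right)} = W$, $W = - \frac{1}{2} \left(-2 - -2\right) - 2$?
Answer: $-415$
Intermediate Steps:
$W = -2$ ($W = \left(-1\right) \frac{1}{2} \left(-2 + 2\right) - 2 = \left(- \frac{1}{2}\right) 0 - 2 = 0 - 2 = -2$)
$r{\left(v \right)} = -2$
$-413 + r{\left(18 \right)} = -413 - 2 = -415$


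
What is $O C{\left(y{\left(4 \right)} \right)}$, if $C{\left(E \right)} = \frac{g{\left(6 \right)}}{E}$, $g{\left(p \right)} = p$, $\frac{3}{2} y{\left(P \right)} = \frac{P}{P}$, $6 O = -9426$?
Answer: $-14139$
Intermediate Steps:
$O = -1571$ ($O = \frac{1}{6} \left(-9426\right) = -1571$)
$y{\left(P \right)} = \frac{2}{3}$ ($y{\left(P \right)} = \frac{2 \frac{P}{P}}{3} = \frac{2}{3} \cdot 1 = \frac{2}{3}$)
$C{\left(E \right)} = \frac{6}{E}$
$O C{\left(y{\left(4 \right)} \right)} = - 1571 \frac{6}{\frac{2}{3}} = - 1571 \cdot 6 \cdot \frac{3}{2} = \left(-1571\right) 9 = -14139$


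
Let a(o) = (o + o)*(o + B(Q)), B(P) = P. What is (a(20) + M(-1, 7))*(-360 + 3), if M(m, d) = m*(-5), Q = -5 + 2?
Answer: -244545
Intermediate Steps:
Q = -3
M(m, d) = -5*m
a(o) = 2*o*(-3 + o) (a(o) = (o + o)*(o - 3) = (2*o)*(-3 + o) = 2*o*(-3 + o))
(a(20) + M(-1, 7))*(-360 + 3) = (2*20*(-3 + 20) - 5*(-1))*(-360 + 3) = (2*20*17 + 5)*(-357) = (680 + 5)*(-357) = 685*(-357) = -244545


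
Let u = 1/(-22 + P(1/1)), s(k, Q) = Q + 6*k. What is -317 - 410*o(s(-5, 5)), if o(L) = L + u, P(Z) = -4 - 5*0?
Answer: 129334/13 ≈ 9948.8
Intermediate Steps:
P(Z) = -4 (P(Z) = -4 + 0 = -4)
u = -1/26 (u = 1/(-22 - 4) = 1/(-26) = -1/26 ≈ -0.038462)
o(L) = -1/26 + L (o(L) = L - 1/26 = -1/26 + L)
-317 - 410*o(s(-5, 5)) = -317 - 410*(-1/26 + (5 + 6*(-5))) = -317 - 410*(-1/26 + (5 - 30)) = -317 - 410*(-1/26 - 25) = -317 - 410*(-651/26) = -317 + 133455/13 = 129334/13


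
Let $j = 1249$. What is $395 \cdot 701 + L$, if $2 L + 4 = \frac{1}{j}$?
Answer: $\frac{691678715}{2498} \approx 2.7689 \cdot 10^{5}$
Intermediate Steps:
$L = - \frac{4995}{2498}$ ($L = -2 + \frac{1}{2 \cdot 1249} = -2 + \frac{1}{2} \cdot \frac{1}{1249} = -2 + \frac{1}{2498} = - \frac{4995}{2498} \approx -1.9996$)
$395 \cdot 701 + L = 395 \cdot 701 - \frac{4995}{2498} = 276895 - \frac{4995}{2498} = \frac{691678715}{2498}$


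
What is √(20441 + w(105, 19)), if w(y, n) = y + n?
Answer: 3*√2285 ≈ 143.41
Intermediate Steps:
w(y, n) = n + y
√(20441 + w(105, 19)) = √(20441 + (19 + 105)) = √(20441 + 124) = √20565 = 3*√2285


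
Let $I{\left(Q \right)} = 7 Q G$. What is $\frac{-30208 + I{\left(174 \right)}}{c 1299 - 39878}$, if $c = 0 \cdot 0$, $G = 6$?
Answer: $\frac{11450}{19939} \approx 0.57425$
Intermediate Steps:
$I{\left(Q \right)} = 42 Q$ ($I{\left(Q \right)} = 7 Q 6 = 42 Q$)
$c = 0$
$\frac{-30208 + I{\left(174 \right)}}{c 1299 - 39878} = \frac{-30208 + 42 \cdot 174}{0 \cdot 1299 - 39878} = \frac{-30208 + 7308}{0 - 39878} = - \frac{22900}{-39878} = \left(-22900\right) \left(- \frac{1}{39878}\right) = \frac{11450}{19939}$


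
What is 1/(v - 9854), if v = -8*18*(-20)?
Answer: -1/6974 ≈ -0.00014339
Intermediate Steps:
v = 2880 (v = -144*(-20) = 2880)
1/(v - 9854) = 1/(2880 - 9854) = 1/(-6974) = -1/6974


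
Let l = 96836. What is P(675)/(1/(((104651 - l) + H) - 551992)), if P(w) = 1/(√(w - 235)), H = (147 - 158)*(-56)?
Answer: -543561*√110/220 ≈ -25913.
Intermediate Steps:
H = 616 (H = -11*(-56) = 616)
P(w) = (-235 + w)^(-½) (P(w) = 1/(√(-235 + w)) = (-235 + w)^(-½))
P(675)/(1/(((104651 - l) + H) - 551992)) = 1/(√(-235 + 675)*(1/(((104651 - 1*96836) + 616) - 551992))) = 1/(√440*(1/(((104651 - 96836) + 616) - 551992))) = (√110/220)/(1/((7815 + 616) - 551992)) = (√110/220)/(1/(8431 - 551992)) = (√110/220)/(1/(-543561)) = (√110/220)/(-1/543561) = (√110/220)*(-543561) = -543561*√110/220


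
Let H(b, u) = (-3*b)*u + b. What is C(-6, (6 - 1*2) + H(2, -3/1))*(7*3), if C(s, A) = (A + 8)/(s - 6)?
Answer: -56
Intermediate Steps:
H(b, u) = b - 3*b*u (H(b, u) = -3*b*u + b = b - 3*b*u)
C(s, A) = (8 + A)/(-6 + s)
C(-6, (6 - 1*2) + H(2, -3/1))*(7*3) = ((8 + ((6 - 1*2) + 2*(1 - (-9)/1)))/(-6 - 6))*(7*3) = ((8 + ((6 - 2) + 2*(1 - (-9))))/(-12))*21 = -(8 + (4 + 2*(1 - 3*(-3))))/12*21 = -(8 + (4 + 2*(1 + 9)))/12*21 = -(8 + (4 + 2*10))/12*21 = -(8 + (4 + 20))/12*21 = -(8 + 24)/12*21 = -1/12*32*21 = -8/3*21 = -56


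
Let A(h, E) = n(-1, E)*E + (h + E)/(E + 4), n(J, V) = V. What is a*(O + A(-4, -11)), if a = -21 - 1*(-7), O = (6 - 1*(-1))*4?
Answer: -2116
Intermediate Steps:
A(h, E) = E**2 + (E + h)/(4 + E) (A(h, E) = E*E + (h + E)/(E + 4) = E**2 + (E + h)/(4 + E))
O = 28 (O = (6 + 1)*4 = 7*4 = 28)
a = -14 (a = -21 + 7 = -14)
a*(O + A(-4, -11)) = -14*(28 + (-11 - 4 + (-11)**3 + 4*(-11)**2)/(4 - 11)) = -14*(28 + (-11 - 4 - 1331 + 4*121)/(-7)) = -14*(28 - (-11 - 4 - 1331 + 484)/7) = -14*(28 - 1/7*(-862)) = -14*(28 + 862/7) = -14*1058/7 = -2116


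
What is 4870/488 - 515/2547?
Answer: 6076285/621468 ≈ 9.7773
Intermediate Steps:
4870/488 - 515/2547 = 4870*(1/488) - 515*1/2547 = 2435/244 - 515/2547 = 6076285/621468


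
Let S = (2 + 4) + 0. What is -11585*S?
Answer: -69510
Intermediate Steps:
S = 6 (S = 6 + 0 = 6)
-11585*S = -11585*6 = -69510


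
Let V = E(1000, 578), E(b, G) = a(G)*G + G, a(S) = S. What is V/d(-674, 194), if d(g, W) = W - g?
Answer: 167331/434 ≈ 385.56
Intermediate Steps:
E(b, G) = G + G**2 (E(b, G) = G*G + G = G**2 + G = G + G**2)
V = 334662 (V = 578*(1 + 578) = 578*579 = 334662)
V/d(-674, 194) = 334662/(194 - 1*(-674)) = 334662/(194 + 674) = 334662/868 = 334662*(1/868) = 167331/434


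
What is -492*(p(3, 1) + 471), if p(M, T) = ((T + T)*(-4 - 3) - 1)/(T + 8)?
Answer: -230912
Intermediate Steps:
p(M, T) = (-1 - 14*T)/(8 + T) (p(M, T) = ((2*T)*(-7) - 1)/(8 + T) = (-14*T - 1)/(8 + T) = (-1 - 14*T)/(8 + T))
-492*(p(3, 1) + 471) = -492*((-1 - 14*1)/(8 + 1) + 471) = -492*((-1 - 14)/9 + 471) = -492*((⅑)*(-15) + 471) = -492*(-5/3 + 471) = -492*1408/3 = -230912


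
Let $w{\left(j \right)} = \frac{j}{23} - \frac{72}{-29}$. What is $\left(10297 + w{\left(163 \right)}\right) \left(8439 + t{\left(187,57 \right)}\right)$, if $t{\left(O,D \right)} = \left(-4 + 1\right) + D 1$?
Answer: $\frac{58384975626}{667} \approx 8.7534 \cdot 10^{7}$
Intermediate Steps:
$w{\left(j \right)} = \frac{72}{29} + \frac{j}{23}$ ($w{\left(j \right)} = j \frac{1}{23} - - \frac{72}{29} = \frac{j}{23} + \frac{72}{29} = \frac{72}{29} + \frac{j}{23}$)
$t{\left(O,D \right)} = -3 + D$
$\left(10297 + w{\left(163 \right)}\right) \left(8439 + t{\left(187,57 \right)}\right) = \left(10297 + \left(\frac{72}{29} + \frac{1}{23} \cdot 163\right)\right) \left(8439 + \left(-3 + 57\right)\right) = \left(10297 + \left(\frac{72}{29} + \frac{163}{23}\right)\right) \left(8439 + 54\right) = \left(10297 + \frac{6383}{667}\right) 8493 = \frac{6874482}{667} \cdot 8493 = \frac{58384975626}{667}$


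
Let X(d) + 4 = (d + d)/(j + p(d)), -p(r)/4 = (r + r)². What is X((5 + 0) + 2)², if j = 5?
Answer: 9796900/606841 ≈ 16.144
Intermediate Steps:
p(r) = -16*r² (p(r) = -4*(r + r)² = -4*4*r² = -16*r²)
X(d) = -4 + 2*d/(5 - 16*d²) (X(d) = -4 + (d + d)/(5 - 16*d²) = -4 + (2*d)/(5 - 16*d²) = -4 + 2*d/(5 - 16*d²))
X((5 + 0) + 2)² = (2*(10 - ((5 + 0) + 2) - 32*((5 + 0) + 2)²)/(-5 + 16*((5 + 0) + 2)²))² = (2*(10 - (5 + 2) - 32*(5 + 2)²)/(-5 + 16*(5 + 2)²))² = (2*(10 - 1*7 - 32*7²)/(-5 + 16*7²))² = (2*(10 - 7 - 32*49)/(-5 + 16*49))² = (2*(10 - 7 - 1568)/(-5 + 784))² = (2*(-1565)/779)² = (2*(1/779)*(-1565))² = (-3130/779)² = 9796900/606841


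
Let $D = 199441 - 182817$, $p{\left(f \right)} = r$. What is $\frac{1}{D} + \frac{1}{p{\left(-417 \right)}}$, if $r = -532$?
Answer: $- \frac{4023}{2210992} \approx -0.0018195$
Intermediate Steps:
$p{\left(f \right)} = -532$
$D = 16624$
$\frac{1}{D} + \frac{1}{p{\left(-417 \right)}} = \frac{1}{16624} + \frac{1}{-532} = \frac{1}{16624} - \frac{1}{532} = - \frac{4023}{2210992}$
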